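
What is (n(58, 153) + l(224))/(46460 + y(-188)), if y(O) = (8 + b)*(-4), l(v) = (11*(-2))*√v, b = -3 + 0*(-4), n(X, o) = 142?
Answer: 71/23220 - 11*√14/5805 ≈ -0.0040324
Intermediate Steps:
b = -3 (b = -3 + 0 = -3)
l(v) = -22*√v
y(O) = -20 (y(O) = (8 - 3)*(-4) = 5*(-4) = -20)
(n(58, 153) + l(224))/(46460 + y(-188)) = (142 - 88*√14)/(46460 - 20) = (142 - 88*√14)/46440 = (142 - 88*√14)*(1/46440) = 71/23220 - 11*√14/5805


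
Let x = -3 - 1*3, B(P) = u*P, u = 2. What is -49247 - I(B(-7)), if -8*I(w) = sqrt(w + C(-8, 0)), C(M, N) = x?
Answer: -49247 + I*sqrt(5)/4 ≈ -49247.0 + 0.55902*I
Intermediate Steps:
B(P) = 2*P
x = -6 (x = -3 - 3 = -6)
C(M, N) = -6
I(w) = -sqrt(-6 + w)/8 (I(w) = -sqrt(w - 6)/8 = -sqrt(-6 + w)/8)
-49247 - I(B(-7)) = -49247 - (-1)*sqrt(-6 + 2*(-7))/8 = -49247 - (-1)*sqrt(-6 - 14)/8 = -49247 - (-1)*sqrt(-20)/8 = -49247 - (-1)*2*I*sqrt(5)/8 = -49247 - (-1)*I*sqrt(5)/4 = -49247 + I*sqrt(5)/4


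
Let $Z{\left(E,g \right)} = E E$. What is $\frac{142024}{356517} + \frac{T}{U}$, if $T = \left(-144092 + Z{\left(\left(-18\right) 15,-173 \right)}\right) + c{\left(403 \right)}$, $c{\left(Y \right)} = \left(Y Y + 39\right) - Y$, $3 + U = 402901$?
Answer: $\frac{89611824553}{143639986266} \approx 0.62386$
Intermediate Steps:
$U = 402898$ ($U = -3 + 402901 = 402898$)
$Z{\left(E,g \right)} = E^{2}$
$c{\left(Y \right)} = 39 + Y^{2} - Y$ ($c{\left(Y \right)} = \left(Y^{2} + 39\right) - Y = \left(39 + Y^{2}\right) - Y = 39 + Y^{2} - Y$)
$T = 90853$ ($T = \left(-144092 + \left(\left(-18\right) 15\right)^{2}\right) + \left(39 + 403^{2} - 403\right) = \left(-144092 + \left(-270\right)^{2}\right) + \left(39 + 162409 - 403\right) = \left(-144092 + 72900\right) + 162045 = -71192 + 162045 = 90853$)
$\frac{142024}{356517} + \frac{T}{U} = \frac{142024}{356517} + \frac{90853}{402898} = \frac{89611824553}{143639986266}$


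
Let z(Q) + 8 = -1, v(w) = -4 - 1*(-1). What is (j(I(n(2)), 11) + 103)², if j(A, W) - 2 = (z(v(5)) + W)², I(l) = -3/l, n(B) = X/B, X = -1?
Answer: 11881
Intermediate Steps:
v(w) = -3 (v(w) = -4 + 1 = -3)
n(B) = -1/B
z(Q) = -9 (z(Q) = -8 - 1 = -9)
j(A, W) = 2 + (-9 + W)²
(j(I(n(2)), 11) + 103)² = ((2 + (-9 + 11)²) + 103)² = ((2 + 2²) + 103)² = ((2 + 4) + 103)² = (6 + 103)² = 109² = 11881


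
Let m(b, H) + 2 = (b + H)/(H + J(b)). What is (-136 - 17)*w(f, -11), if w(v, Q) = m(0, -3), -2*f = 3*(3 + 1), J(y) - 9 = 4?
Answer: 3519/10 ≈ 351.90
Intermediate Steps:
J(y) = 13 (J(y) = 9 + 4 = 13)
f = -6 (f = -3*(3 + 1)/2 = -3*4/2 = -½*12 = -6)
m(b, H) = -2 + (H + b)/(13 + H) (m(b, H) = -2 + (b + H)/(H + 13) = -2 + (H + b)/(13 + H))
w(v, Q) = -23/10 (w(v, Q) = (-26 + 0 - 1*(-3))/(13 - 3) = (-26 + 0 + 3)/10 = (⅒)*(-23) = -23/10)
(-136 - 17)*w(f, -11) = (-136 - 17)*(-23/10) = -153*(-23/10) = 3519/10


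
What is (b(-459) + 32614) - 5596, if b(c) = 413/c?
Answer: 12400849/459 ≈ 27017.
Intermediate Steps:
(b(-459) + 32614) - 5596 = (413/(-459) + 32614) - 5596 = (413*(-1/459) + 32614) - 5596 = (-413/459 + 32614) - 5596 = 14969413/459 - 5596 = 12400849/459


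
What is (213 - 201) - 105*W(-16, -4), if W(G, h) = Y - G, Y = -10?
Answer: -618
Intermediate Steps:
W(G, h) = -10 - G
(213 - 201) - 105*W(-16, -4) = (213 - 201) - 105*(-10 - 1*(-16)) = 12 - 105*(-10 + 16) = 12 - 105*6 = 12 - 630 = -618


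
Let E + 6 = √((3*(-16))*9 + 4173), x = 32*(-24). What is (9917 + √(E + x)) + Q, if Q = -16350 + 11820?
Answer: 5387 + √(-774 + √3741) ≈ 5387.0 + 26.699*I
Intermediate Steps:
x = -768
E = -6 + √3741 (E = -6 + √((3*(-16))*9 + 4173) = -6 + √(-48*9 + 4173) = -6 + √(-432 + 4173) = -6 + √3741 ≈ 55.164)
Q = -4530
(9917 + √(E + x)) + Q = (9917 + √((-6 + √3741) - 768)) - 4530 = (9917 + √(-774 + √3741)) - 4530 = 5387 + √(-774 + √3741)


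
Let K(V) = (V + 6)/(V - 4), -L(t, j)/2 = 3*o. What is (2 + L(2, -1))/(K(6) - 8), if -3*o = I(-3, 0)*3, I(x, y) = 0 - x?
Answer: -10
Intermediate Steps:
I(x, y) = -x
o = -3 (o = -(-1*(-3))*3/3 = -3 ≈ -3.0000)
L(t, j) = 18 (L(t, j) = -6*(-3) = -2*(-9) = 18)
K(V) = (6 + V)/(-4 + V)
(2 + L(2, -1))/(K(6) - 8) = (2 + 18)/((6 + 6)/(-4 + 6) - 8) = 20/(12/2 - 8) = 20/((½)*12 - 8) = 20/(6 - 8) = 20/(-2) = -½*20 = -10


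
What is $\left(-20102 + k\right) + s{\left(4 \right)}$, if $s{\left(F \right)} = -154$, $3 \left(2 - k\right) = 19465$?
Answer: $- \frac{80227}{3} \approx -26742.0$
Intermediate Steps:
$k = - \frac{19459}{3}$ ($k = 2 - \frac{19465}{3} = - \frac{19459}{3} \approx -6486.3$)
$\left(-20102 + k\right) + s{\left(4 \right)} = \left(-20102 - \frac{19459}{3}\right) - 154 = - \frac{79765}{3} - 154 = - \frac{80227}{3}$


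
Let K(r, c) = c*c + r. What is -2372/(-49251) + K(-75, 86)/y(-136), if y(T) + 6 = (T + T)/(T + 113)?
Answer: 8293348981/6599634 ≈ 1256.6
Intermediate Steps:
K(r, c) = r + c**2 (K(r, c) = c**2 + r = r + c**2)
y(T) = -6 + 2*T/(113 + T) (y(T) = -6 + (T + T)/(T + 113) = -6 + (2*T)/(113 + T) = -6 + 2*T/(113 + T))
-2372/(-49251) + K(-75, 86)/y(-136) = -2372/(-49251) + (-75 + 86**2)/((2*(-339 - 2*(-136))/(113 - 136))) = -2372*(-1/49251) + (-75 + 7396)/((2*(-339 + 272)/(-23))) = 2372/49251 + 7321/((2*(-1/23)*(-67))) = 2372/49251 + 7321/(134/23) = 2372/49251 + 7321*(23/134) = 2372/49251 + 168383/134 = 8293348981/6599634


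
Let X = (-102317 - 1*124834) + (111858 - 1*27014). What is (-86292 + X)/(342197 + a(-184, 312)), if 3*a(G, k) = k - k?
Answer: -228599/342197 ≈ -0.66803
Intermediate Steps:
a(G, k) = 0 (a(G, k) = (k - k)/3 = (1/3)*0 = 0)
X = -142307 (X = (-102317 - 124834) + (111858 - 27014) = -227151 + 84844 = -142307)
(-86292 + X)/(342197 + a(-184, 312)) = (-86292 - 142307)/(342197 + 0) = -228599/342197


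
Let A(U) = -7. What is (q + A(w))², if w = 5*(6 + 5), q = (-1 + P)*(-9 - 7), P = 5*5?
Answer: 152881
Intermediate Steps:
P = 25
q = -384 (q = (-1 + 25)*(-9 - 7) = 24*(-16) = -384)
w = 55 (w = 5*11 = 55)
(q + A(w))² = (-384 - 7)² = (-391)² = 152881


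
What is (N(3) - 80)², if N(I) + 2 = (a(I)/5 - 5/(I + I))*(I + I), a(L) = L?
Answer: 173889/25 ≈ 6955.6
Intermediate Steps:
N(I) = -2 + 2*I*(-5/(2*I) + I/5) (N(I) = -2 + (I/5 - 5/(I + I))*(I + I) = -2 + (I*(⅕) - 5*1/(2*I))*(2*I) = -2 + (I/5 - 5/(2*I))*(2*I) = -2 + (-5/(2*I) + I/5)*(2*I) = -2 + 2*I*(-5/(2*I) + I/5))
(N(3) - 80)² = ((-7 + (⅖)*3²) - 80)² = ((-7 + (⅖)*9) - 80)² = ((-7 + 18/5) - 80)² = (-17/5 - 80)² = (-417/5)² = 173889/25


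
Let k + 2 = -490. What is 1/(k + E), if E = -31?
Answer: -1/523 ≈ -0.0019120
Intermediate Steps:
k = -492 (k = -2 - 490 = -492)
1/(k + E) = 1/(-492 - 31) = 1/(-523) = -1/523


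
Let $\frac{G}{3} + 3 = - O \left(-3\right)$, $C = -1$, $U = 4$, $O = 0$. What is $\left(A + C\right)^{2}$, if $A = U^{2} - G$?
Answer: $576$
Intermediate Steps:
$G = -9$ ($G = -9 + 3 \left(- 0 \left(-3\right)\right) = -9 + 3 \left(\left(-1\right) 0\right) = -9 + 3 \cdot 0 = -9 + 0 = -9$)
$A = 25$ ($A = 4^{2} - -9 = 16 + 9 = 25$)
$\left(A + C\right)^{2} = \left(25 - 1\right)^{2} = 24^{2} = 576$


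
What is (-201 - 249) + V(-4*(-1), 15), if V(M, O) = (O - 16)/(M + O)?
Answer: -8551/19 ≈ -450.05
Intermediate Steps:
V(M, O) = (-16 + O)/(M + O)
(-201 - 249) + V(-4*(-1), 15) = (-201 - 249) + (-16 + 15)/(-4*(-1) + 15) = -450 - 1/(4 + 15) = -450 - 1/19 = -8551/19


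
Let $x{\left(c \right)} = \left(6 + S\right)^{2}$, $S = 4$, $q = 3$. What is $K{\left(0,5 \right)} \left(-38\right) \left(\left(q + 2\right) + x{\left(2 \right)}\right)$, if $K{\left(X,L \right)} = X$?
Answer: $0$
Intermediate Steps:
$x{\left(c \right)} = 100$ ($x{\left(c \right)} = \left(6 + 4\right)^{2} = 10^{2} = 100$)
$K{\left(0,5 \right)} \left(-38\right) \left(\left(q + 2\right) + x{\left(2 \right)}\right) = 0 \left(-38\right) \left(\left(3 + 2\right) + 100\right) = 0 \left(5 + 100\right) = 0 \cdot 105 = 0$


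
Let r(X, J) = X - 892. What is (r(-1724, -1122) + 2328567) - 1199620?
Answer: 1126331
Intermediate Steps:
r(X, J) = -892 + X
(r(-1724, -1122) + 2328567) - 1199620 = ((-892 - 1724) + 2328567) - 1199620 = (-2616 + 2328567) - 1199620 = 2325951 - 1199620 = 1126331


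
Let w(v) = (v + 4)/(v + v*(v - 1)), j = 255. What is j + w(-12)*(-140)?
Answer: 2365/9 ≈ 262.78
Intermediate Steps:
w(v) = (4 + v)/(v + v*(-1 + v))
j + w(-12)*(-140) = 255 + ((4 - 12)/(-12)**2)*(-140) = 255 + ((1/144)*(-8))*(-140) = 255 - 1/18*(-140) = 255 + 70/9 = 2365/9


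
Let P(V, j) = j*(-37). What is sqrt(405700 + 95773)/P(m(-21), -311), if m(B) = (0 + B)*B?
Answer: sqrt(501473)/11507 ≈ 0.061541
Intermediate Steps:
m(B) = B**2 (m(B) = B*B = B**2)
P(V, j) = -37*j
sqrt(405700 + 95773)/P(m(-21), -311) = sqrt(405700 + 95773)/((-37*(-311))) = sqrt(501473)/11507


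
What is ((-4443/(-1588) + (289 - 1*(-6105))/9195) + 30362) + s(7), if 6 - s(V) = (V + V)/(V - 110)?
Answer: 45678048870751/1503970980 ≈ 30372.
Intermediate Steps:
s(V) = 6 - 2*V/(-110 + V) (s(V) = 6 - (V + V)/(V - 110) = 6 - 2*V/(-110 + V))
((-4443/(-1588) + (289 - 1*(-6105))/9195) + 30362) + s(7) = ((-4443/(-1588) + (289 - 1*(-6105))/9195) + 30362) + 4*(-165 + 7)/(-110 + 7) = ((-4443*(-1/1588) + (289 + 6105)*(1/9195)) + 30362) + 4*(-158)/(-103) = ((4443/1588 + 6394*(1/9195)) + 30362) + 4*(-1/103)*(-158) = ((4443/1588 + 6394/9195) + 30362) + 632/103 = (51007057/14601660 + 30362) + 632/103 = 443386607977/14601660 + 632/103 = 45678048870751/1503970980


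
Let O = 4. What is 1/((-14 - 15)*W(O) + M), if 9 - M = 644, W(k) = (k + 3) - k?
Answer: -1/722 ≈ -0.0013850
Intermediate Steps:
W(k) = 3 (W(k) = (3 + k) - k = 3)
M = -635 (M = 9 - 1*644 = 9 - 644 = -635)
1/((-14 - 15)*W(O) + M) = 1/((-14 - 15)*3 - 635) = 1/(-29*3 - 635) = 1/(-87 - 635) = 1/(-722) = -1/722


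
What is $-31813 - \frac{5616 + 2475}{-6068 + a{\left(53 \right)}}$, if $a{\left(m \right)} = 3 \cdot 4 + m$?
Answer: $- \frac{731668}{23} \approx -31812.0$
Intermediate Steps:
$a{\left(m \right)} = 12 + m$
$-31813 - \frac{5616 + 2475}{-6068 + a{\left(53 \right)}} = -31813 - \frac{5616 + 2475}{-6068 + \left(12 + 53\right)} = -31813 - \frac{8091}{-6068 + 65} = -31813 - \frac{8091}{-6003} = -31813 - 8091 \left(- \frac{1}{6003}\right) = -31813 - - \frac{31}{23} = -31813 + \frac{31}{23} = - \frac{731668}{23}$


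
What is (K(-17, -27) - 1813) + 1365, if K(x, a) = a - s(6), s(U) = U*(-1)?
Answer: -469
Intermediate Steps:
s(U) = -U
K(x, a) = 6 + a (K(x, a) = a - (-1)*6 = a - 1*(-6) = a + 6 = 6 + a)
(K(-17, -27) - 1813) + 1365 = ((6 - 27) - 1813) + 1365 = (-21 - 1813) + 1365 = -1834 + 1365 = -469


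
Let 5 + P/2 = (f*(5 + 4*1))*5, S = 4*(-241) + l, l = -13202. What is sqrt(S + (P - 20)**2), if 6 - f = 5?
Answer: 3*I*sqrt(1174) ≈ 102.79*I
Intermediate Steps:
S = -14166 (S = 4*(-241) - 13202 = -964 - 13202 = -14166)
f = 1 (f = 6 - 1*5 = 6 - 5 = 1)
P = 80 (P = -10 + 2*((1*(5 + 4*1))*5) = -10 + 2*((1*(5 + 4))*5) = -10 + 2*((1*9)*5) = -10 + 2*(9*5) = -10 + 2*45 = -10 + 90 = 80)
sqrt(S + (P - 20)**2) = sqrt(-14166 + (80 - 20)**2) = sqrt(-14166 + 60**2) = sqrt(-14166 + 3600) = sqrt(-10566) = 3*I*sqrt(1174)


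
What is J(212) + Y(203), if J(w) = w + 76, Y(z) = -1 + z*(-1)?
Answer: 84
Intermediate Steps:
Y(z) = -1 - z
J(w) = 76 + w
J(212) + Y(203) = (76 + 212) + (-1 - 1*203) = 288 + (-1 - 203) = 288 - 204 = 84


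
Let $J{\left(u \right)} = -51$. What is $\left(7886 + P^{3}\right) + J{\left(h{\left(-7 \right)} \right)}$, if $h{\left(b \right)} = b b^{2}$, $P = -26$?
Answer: $-9741$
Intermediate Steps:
$h{\left(b \right)} = b^{3}$
$\left(7886 + P^{3}\right) + J{\left(h{\left(-7 \right)} \right)} = \left(7886 + \left(-26\right)^{3}\right) - 51 = \left(7886 - 17576\right) - 51 = -9690 - 51 = -9741$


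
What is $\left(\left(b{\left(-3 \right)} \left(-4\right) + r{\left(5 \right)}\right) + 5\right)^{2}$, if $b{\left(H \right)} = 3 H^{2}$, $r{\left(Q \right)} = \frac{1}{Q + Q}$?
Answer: $\frac{1058841}{100} \approx 10588.0$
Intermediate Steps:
$r{\left(Q \right)} = \frac{1}{2 Q}$
$\left(\left(b{\left(-3 \right)} \left(-4\right) + r{\left(5 \right)}\right) + 5\right)^{2} = \left(\left(3 \left(-3\right)^{2} \left(-4\right) + \frac{1}{2 \cdot 5}\right) + 5\right)^{2} = \left(\left(3 \cdot 9 \left(-4\right) + \frac{1}{2} \cdot \frac{1}{5}\right) + 5\right)^{2} = \left(\left(27 \left(-4\right) + \frac{1}{10}\right) + 5\right)^{2} = \left(\left(-108 + \frac{1}{10}\right) + 5\right)^{2} = \left(- \frac{1079}{10} + 5\right)^{2} = \left(- \frac{1029}{10}\right)^{2} = \frac{1058841}{100}$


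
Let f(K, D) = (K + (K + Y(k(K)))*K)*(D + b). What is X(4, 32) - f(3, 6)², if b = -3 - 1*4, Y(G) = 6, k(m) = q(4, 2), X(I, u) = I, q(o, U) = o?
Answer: -896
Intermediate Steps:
k(m) = 4
b = -7 (b = -3 - 4 = -7)
f(K, D) = (-7 + D)*(K + K*(6 + K)) (f(K, D) = (K + (K + 6)*K)*(D - 7) = (K + (6 + K)*K)*(-7 + D) = (K + K*(6 + K))*(-7 + D) = (-7 + D)*(K + K*(6 + K)))
X(4, 32) - f(3, 6)² = 4 - (3*(-49 - 7*3 + 7*6 + 6*3))² = 4 - (3*(-49 - 21 + 42 + 18))² = 4 - (3*(-10))² = 4 - 1*(-30)² = 4 - 1*900 = 4 - 900 = -896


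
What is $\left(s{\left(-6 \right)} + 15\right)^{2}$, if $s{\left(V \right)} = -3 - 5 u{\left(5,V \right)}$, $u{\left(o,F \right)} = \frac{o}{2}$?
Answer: $\frac{1}{4} \approx 0.25$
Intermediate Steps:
$u{\left(o,F \right)} = \frac{o}{2}$ ($u{\left(o,F \right)} = o \frac{1}{2} = \frac{o}{2}$)
$s{\left(V \right)} = - \frac{31}{2}$ ($s{\left(V \right)} = -3 - 5 \cdot \frac{1}{2} \cdot 5 = -3 - \frac{25}{2} = - \frac{31}{2}$)
$\left(s{\left(-6 \right)} + 15\right)^{2} = \left(- \frac{31}{2} + 15\right)^{2} = \left(- \frac{1}{2}\right)^{2} = \frac{1}{4}$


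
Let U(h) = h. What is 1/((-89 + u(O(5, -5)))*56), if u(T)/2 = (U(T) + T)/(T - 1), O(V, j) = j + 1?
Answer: -5/24024 ≈ -0.00020813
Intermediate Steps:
O(V, j) = 1 + j
u(T) = 4*T/(-1 + T) (u(T) = 2*((T + T)/(T - 1)) = 2*((2*T)/(-1 + T)) = 2*(2*T/(-1 + T)) = 4*T/(-1 + T))
1/((-89 + u(O(5, -5)))*56) = 1/((-89 + 4*(1 - 5)/(-1 + (1 - 5)))*56) = 1/((-89 + 4*(-4)/(-1 - 4))*56) = 1/((-89 + 4*(-4)/(-5))*56) = 1/((-89 + 4*(-4)*(-1/5))*56) = 1/((-89 + 16/5)*56) = 1/(-429/5*56) = 1/(-24024/5) = -5/24024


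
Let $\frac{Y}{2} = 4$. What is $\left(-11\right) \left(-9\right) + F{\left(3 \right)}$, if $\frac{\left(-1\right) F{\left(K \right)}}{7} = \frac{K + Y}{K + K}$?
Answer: $\frac{517}{6} \approx 86.167$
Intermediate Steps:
$Y = 8$ ($Y = 2 \cdot 4 = 8$)
$F{\left(K \right)} = - \frac{7 \left(8 + K\right)}{2 K}$ ($F{\left(K \right)} = - 7 \frac{K + 8}{K + K} = - 7 \frac{8 + K}{2 K} = - \frac{7 \left(8 + K\right)}{2 K}$)
$\left(-11\right) \left(-9\right) + F{\left(3 \right)} = \left(-11\right) \left(-9\right) - \left(\frac{7}{2} + \frac{28}{3}\right) = 99 - \frac{77}{6} = \frac{517}{6}$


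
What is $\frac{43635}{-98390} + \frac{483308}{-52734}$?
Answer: $- \frac{4985372221}{518849826} \approx -9.6085$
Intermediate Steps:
$\frac{43635}{-98390} + \frac{483308}{-52734} = 43635 \left(- \frac{1}{98390}\right) + 483308 \left(- \frac{1}{52734}\right) = - \frac{8727}{19678} - \frac{241654}{26367} = - \frac{4985372221}{518849826}$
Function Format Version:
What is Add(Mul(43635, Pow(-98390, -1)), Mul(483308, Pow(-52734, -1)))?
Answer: Rational(-4985372221, 518849826) ≈ -9.6085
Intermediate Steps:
Add(Mul(43635, Pow(-98390, -1)), Mul(483308, Pow(-52734, -1))) = Add(Mul(43635, Rational(-1, 98390)), Mul(483308, Rational(-1, 52734))) = Add(Rational(-8727, 19678), Rational(-241654, 26367)) = Rational(-4985372221, 518849826)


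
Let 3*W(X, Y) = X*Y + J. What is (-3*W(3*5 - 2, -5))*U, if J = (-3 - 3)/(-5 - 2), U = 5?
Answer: 2245/7 ≈ 320.71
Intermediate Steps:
J = 6/7 (J = -6/(-7) = -6*(-⅐) = 6/7 ≈ 0.85714)
W(X, Y) = 2/7 + X*Y/3 (W(X, Y) = (X*Y + 6/7)/3 = (6/7 + X*Y)/3 = 2/7 + X*Y/3)
(-3*W(3*5 - 2, -5))*U = -3*(2/7 + (⅓)*(3*5 - 2)*(-5))*5 = -3*(2/7 + (⅓)*(15 - 2)*(-5))*5 = -3*(2/7 + (⅓)*13*(-5))*5 = -3*(2/7 - 65/3)*5 = -3*(-449/21)*5 = (449/7)*5 = 2245/7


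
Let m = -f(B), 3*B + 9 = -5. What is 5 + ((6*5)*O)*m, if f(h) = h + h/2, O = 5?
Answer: 1055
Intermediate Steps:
B = -14/3 (B = -3 + (1/3)*(-5) = -3 - 5/3 = -14/3 ≈ -4.6667)
f(h) = 3*h/2 (f(h) = h + h*(1/2) = h + h/2 = 3*h/2)
m = 7 (m = -3*(-14)/(2*3) = -1*(-7) = 7)
5 + ((6*5)*O)*m = 5 + ((6*5)*5)*7 = 5 + (30*5)*7 = 5 + 150*7 = 5 + 1050 = 1055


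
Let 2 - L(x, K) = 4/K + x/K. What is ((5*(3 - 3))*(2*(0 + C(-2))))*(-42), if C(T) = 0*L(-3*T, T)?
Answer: 0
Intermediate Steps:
L(x, K) = 2 - 4/K - x/K (L(x, K) = 2 - (4/K + x/K) = 2 + (-4/K - x/K) = 2 - 4/K - x/K)
C(T) = 0 (C(T) = 0*((-4 - (-3)*T + 2*T)/T) = 0*((-4 + 3*T + 2*T)/T) = 0*((-4 + 5*T)/T) = 0)
((5*(3 - 3))*(2*(0 + C(-2))))*(-42) = ((5*(3 - 3))*(2*(0 + 0)))*(-42) = ((5*0)*(2*0))*(-42) = (0*0)*(-42) = 0*(-42) = 0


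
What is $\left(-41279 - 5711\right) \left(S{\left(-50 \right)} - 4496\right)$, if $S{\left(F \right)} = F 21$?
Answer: $260606540$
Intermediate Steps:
$S{\left(F \right)} = 21 F$
$\left(-41279 - 5711\right) \left(S{\left(-50 \right)} - 4496\right) = \left(-41279 - 5711\right) \left(21 \left(-50\right) - 4496\right) = - 46990 \left(-1050 - 4496\right) = \left(-46990\right) \left(-5546\right) = 260606540$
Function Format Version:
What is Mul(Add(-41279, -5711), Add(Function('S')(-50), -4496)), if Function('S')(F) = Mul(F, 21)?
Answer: 260606540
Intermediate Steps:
Function('S')(F) = Mul(21, F)
Mul(Add(-41279, -5711), Add(Function('S')(-50), -4496)) = Mul(Add(-41279, -5711), Add(Mul(21, -50), -4496)) = Mul(-46990, Add(-1050, -4496)) = Mul(-46990, -5546) = 260606540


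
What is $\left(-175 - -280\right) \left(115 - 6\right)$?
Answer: $11445$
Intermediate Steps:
$\left(-175 - -280\right) \left(115 - 6\right) = \left(-175 + 280\right) 109 = 105 \cdot 109 = 11445$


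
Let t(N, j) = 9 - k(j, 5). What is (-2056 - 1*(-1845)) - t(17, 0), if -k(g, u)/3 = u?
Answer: -235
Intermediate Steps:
k(g, u) = -3*u
t(N, j) = 24 (t(N, j) = 9 - (-3)*5 = 9 - 1*(-15) = 9 + 15 = 24)
(-2056 - 1*(-1845)) - t(17, 0) = (-2056 - 1*(-1845)) - 1*24 = (-2056 + 1845) - 24 = -211 - 24 = -235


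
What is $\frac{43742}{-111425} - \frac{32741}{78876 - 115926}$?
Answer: $\frac{81100993}{165131850} \approx 0.49113$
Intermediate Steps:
$\frac{43742}{-111425} - \frac{32741}{78876 - 115926} = 43742 \left(- \frac{1}{111425}\right) - \frac{32741}{78876 - 115926} = - \frac{43742}{111425} - \frac{32741}{-37050} = - \frac{43742}{111425} - - \frac{32741}{37050} = - \frac{43742}{111425} + \frac{32741}{37050} = \frac{81100993}{165131850}$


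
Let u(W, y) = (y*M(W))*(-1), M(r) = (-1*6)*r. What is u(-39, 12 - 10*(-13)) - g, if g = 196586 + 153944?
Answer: -383758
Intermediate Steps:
M(r) = -6*r
g = 350530
u(W, y) = 6*W*y (u(W, y) = (y*(-6*W))*(-1) = -6*W*y*(-1) = 6*W*y)
u(-39, 12 - 10*(-13)) - g = 6*(-39)*(12 - 10*(-13)) - 1*350530 = 6*(-39)*(12 + 130) - 350530 = 6*(-39)*142 - 350530 = -33228 - 350530 = -383758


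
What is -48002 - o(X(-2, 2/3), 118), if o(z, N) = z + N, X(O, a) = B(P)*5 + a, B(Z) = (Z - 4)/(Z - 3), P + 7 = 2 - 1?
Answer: -433136/9 ≈ -48126.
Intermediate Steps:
P = -6 (P = -7 + (2 - 1) = -7 + 1 = -6)
B(Z) = (-4 + Z)/(-3 + Z)
X(O, a) = 50/9 + a (X(O, a) = ((-4 - 6)/(-3 - 6))*5 + a = (-10/(-9))*5 + a = -1/9*(-10)*5 + a = (10/9)*5 + a = 50/9 + a)
o(z, N) = N + z
-48002 - o(X(-2, 2/3), 118) = -48002 - (118 + (50/9 + 2/3)) = -48002 - (118 + 56/9) = -48002 - 1*1118/9 = -48002 - 1118/9 = -433136/9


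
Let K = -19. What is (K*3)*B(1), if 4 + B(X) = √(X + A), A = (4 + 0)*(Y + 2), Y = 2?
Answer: 228 - 57*√17 ≈ -7.0170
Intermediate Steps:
A = 16 (A = (4 + 0)*(2 + 2) = 4*4 = 16)
B(X) = -4 + √(16 + X) (B(X) = -4 + √(X + 16) = -4 + √(16 + X))
(K*3)*B(1) = (-19*3)*(-4 + √(16 + 1)) = -57*(-4 + √17) = 228 - 57*√17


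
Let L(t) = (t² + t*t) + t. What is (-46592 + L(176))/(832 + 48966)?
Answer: 7768/24899 ≈ 0.31198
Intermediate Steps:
L(t) = t + 2*t² (L(t) = (t² + t²) + t = 2*t² + t = t + 2*t²)
(-46592 + L(176))/(832 + 48966) = (-46592 + 176*(1 + 2*176))/(832 + 48966) = (-46592 + 176*(1 + 352))/49798 = (-46592 + 176*353)*(1/49798) = (-46592 + 62128)*(1/49798) = 15536*(1/49798) = 7768/24899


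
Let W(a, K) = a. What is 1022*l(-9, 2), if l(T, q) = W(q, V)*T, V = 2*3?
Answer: -18396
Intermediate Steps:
V = 6
l(T, q) = T*q (l(T, q) = q*T = T*q)
1022*l(-9, 2) = 1022*(-9*2) = 1022*(-18) = -18396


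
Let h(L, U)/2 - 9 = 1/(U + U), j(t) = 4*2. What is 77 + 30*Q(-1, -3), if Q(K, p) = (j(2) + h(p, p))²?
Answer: 59521/3 ≈ 19840.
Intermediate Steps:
j(t) = 8
h(L, U) = 18 + 1/U (h(L, U) = 18 + 2/(U + U) = 18 + 2/((2*U)) = 18 + 2*(1/(2*U)) = 18 + 1/U)
Q(K, p) = (26 + 1/p)² (Q(K, p) = (8 + (18 + 1/p))² = (26 + 1/p)²)
77 + 30*Q(-1, -3) = 77 + 30*((1 + 26*(-3))²/(-3)²) = 77 + 30*((1 - 78)²/9) = 77 + 30*((⅑)*(-77)²) = 77 + 30*((⅑)*5929) = 77 + 30*(5929/9) = 77 + 59290/3 = 59521/3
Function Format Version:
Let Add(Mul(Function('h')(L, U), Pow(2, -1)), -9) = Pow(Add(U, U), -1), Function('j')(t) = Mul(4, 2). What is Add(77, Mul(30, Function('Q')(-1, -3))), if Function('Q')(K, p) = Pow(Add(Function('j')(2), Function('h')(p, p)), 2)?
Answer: Rational(59521, 3) ≈ 19840.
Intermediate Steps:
Function('j')(t) = 8
Function('h')(L, U) = Add(18, Pow(U, -1)) (Function('h')(L, U) = Add(18, Mul(2, Pow(Add(U, U), -1))) = Add(18, Mul(2, Pow(Mul(2, U), -1))) = Add(18, Mul(2, Mul(Rational(1, 2), Pow(U, -1)))) = Add(18, Pow(U, -1)))
Function('Q')(K, p) = Pow(Add(26, Pow(p, -1)), 2) (Function('Q')(K, p) = Pow(Add(8, Add(18, Pow(p, -1))), 2) = Pow(Add(26, Pow(p, -1)), 2))
Add(77, Mul(30, Function('Q')(-1, -3))) = Add(77, Mul(30, Mul(Pow(-3, -2), Pow(Add(1, Mul(26, -3)), 2)))) = Add(77, Mul(30, Mul(Rational(1, 9), Pow(Add(1, -78), 2)))) = Add(77, Mul(30, Mul(Rational(1, 9), Pow(-77, 2)))) = Add(77, Mul(30, Mul(Rational(1, 9), 5929))) = Add(77, Mul(30, Rational(5929, 9))) = Add(77, Rational(59290, 3)) = Rational(59521, 3)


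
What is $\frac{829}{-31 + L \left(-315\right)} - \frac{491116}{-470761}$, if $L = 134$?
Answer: $\frac{344999493}{337040939} \approx 1.0236$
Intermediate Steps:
$\frac{829}{-31 + L \left(-315\right)} - \frac{491116}{-470761} = \frac{829}{-31 + 134 \left(-315\right)} - \frac{491116}{-470761} = \frac{829}{-31 - 42210} - - \frac{8324}{7979} = \frac{829}{-42241} + \frac{8324}{7979} = 829 \left(- \frac{1}{42241}\right) + \frac{8324}{7979} = - \frac{829}{42241} + \frac{8324}{7979} = \frac{344999493}{337040939}$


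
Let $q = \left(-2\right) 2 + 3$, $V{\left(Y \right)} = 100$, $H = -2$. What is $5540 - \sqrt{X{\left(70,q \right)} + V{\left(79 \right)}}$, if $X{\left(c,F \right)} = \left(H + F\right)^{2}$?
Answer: $5540 - \sqrt{109} \approx 5529.6$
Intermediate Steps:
$q = -1$ ($q = -4 + 3 = -1$)
$X{\left(c,F \right)} = \left(-2 + F\right)^{2}$
$5540 - \sqrt{X{\left(70,q \right)} + V{\left(79 \right)}} = 5540 - \sqrt{\left(-2 - 1\right)^{2} + 100} = 5540 - \sqrt{\left(-3\right)^{2} + 100} = 5540 - \sqrt{9 + 100} = 5540 - \sqrt{109}$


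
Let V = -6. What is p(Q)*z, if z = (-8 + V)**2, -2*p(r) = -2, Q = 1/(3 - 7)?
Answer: 196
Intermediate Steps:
Q = -1/4 (Q = 1/(-4) = -1/4 ≈ -0.25000)
p(r) = 1 (p(r) = -1/2*(-2) = 1)
z = 196 (z = (-8 - 6)**2 = (-14)**2 = 196)
p(Q)*z = 1*196 = 196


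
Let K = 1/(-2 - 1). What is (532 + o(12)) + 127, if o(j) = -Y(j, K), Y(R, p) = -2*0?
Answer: 659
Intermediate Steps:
K = -1/3 (K = 1/(-3) = -1/3 ≈ -0.33333)
Y(R, p) = 0
o(j) = 0 (o(j) = -1*0 = 0)
(532 + o(12)) + 127 = (532 + 0) + 127 = 532 + 127 = 659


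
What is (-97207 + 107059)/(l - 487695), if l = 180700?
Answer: -9852/306995 ≈ -0.032092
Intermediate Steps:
(-97207 + 107059)/(l - 487695) = (-97207 + 107059)/(180700 - 487695) = 9852/(-306995) = 9852*(-1/306995) = -9852/306995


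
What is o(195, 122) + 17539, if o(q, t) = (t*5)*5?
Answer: 20589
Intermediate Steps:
o(q, t) = 25*t (o(q, t) = (5*t)*5 = 25*t)
o(195, 122) + 17539 = 25*122 + 17539 = 3050 + 17539 = 20589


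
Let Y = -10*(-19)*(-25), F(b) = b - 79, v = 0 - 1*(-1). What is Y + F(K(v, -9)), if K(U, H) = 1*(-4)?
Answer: -4833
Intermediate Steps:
v = 1 (v = 0 + 1 = 1)
K(U, H) = -4
F(b) = -79 + b
Y = -4750 (Y = 190*(-25) = -4750)
Y + F(K(v, -9)) = -4750 + (-79 - 4) = -4750 - 83 = -4833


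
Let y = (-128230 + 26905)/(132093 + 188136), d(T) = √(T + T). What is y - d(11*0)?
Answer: -4825/15249 ≈ -0.31641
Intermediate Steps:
d(T) = √2*√T (d(T) = √(2*T) = √2*√T)
y = -4825/15249 (y = -101325/320229 = -101325*1/320229 = -4825/15249 ≈ -0.31641)
y - d(11*0) = -4825/15249 - √2*√(11*0) = -4825/15249 - √2*√0 = -4825/15249 - √2*0 = -4825/15249 - 1*0 = -4825/15249 + 0 = -4825/15249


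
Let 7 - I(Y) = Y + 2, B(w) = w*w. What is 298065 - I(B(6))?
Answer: 298096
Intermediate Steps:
B(w) = w²
I(Y) = 5 - Y (I(Y) = 7 - (Y + 2) = 7 - (2 + Y) = 7 + (-2 - Y) = 5 - Y)
298065 - I(B(6)) = 298065 - (5 - 1*6²) = 298065 - (5 - 1*36) = 298065 - (5 - 36) = 298065 - 1*(-31) = 298065 + 31 = 298096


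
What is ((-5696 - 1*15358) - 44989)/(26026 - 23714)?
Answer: -66043/2312 ≈ -28.565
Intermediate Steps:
((-5696 - 1*15358) - 44989)/(26026 - 23714) = ((-5696 - 15358) - 44989)/2312 = (-21054 - 44989)*(1/2312) = -66043*1/2312 = -66043/2312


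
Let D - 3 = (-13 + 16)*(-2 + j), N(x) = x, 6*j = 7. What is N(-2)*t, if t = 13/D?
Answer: -52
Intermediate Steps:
j = 7/6 (j = (1/6)*7 = 7/6 ≈ 1.1667)
D = 1/2 (D = 3 + (-13 + 16)*(-2 + 7/6) = 3 + 3*(-5/6) = 3 - 5/2 = 1/2 ≈ 0.50000)
t = 26 (t = 13/(1/2) = 13*2 = 26)
N(-2)*t = -2*26 = -52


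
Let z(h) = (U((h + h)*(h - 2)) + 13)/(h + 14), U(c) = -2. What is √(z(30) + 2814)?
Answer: √11257/2 ≈ 53.049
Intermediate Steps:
z(h) = 11/(14 + h) (z(h) = (-2 + 13)/(h + 14) = 11/(14 + h))
√(z(30) + 2814) = √(11/(14 + 30) + 2814) = √(11/44 + 2814) = √(11*(1/44) + 2814) = √(¼ + 2814) = √(11257/4) = √11257/2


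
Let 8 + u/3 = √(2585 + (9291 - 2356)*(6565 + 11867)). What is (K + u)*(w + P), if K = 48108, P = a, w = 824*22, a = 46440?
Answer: 3104687712 + 1355928*√2608745 ≈ 5.2947e+9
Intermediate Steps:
w = 18128
P = 46440
u = -24 + 21*√2608745 (u = -24 + 3*√(2585 + (9291 - 2356)*(6565 + 11867)) = -24 + 3*√(2585 + 6935*18432) = -24 + 3*√(2585 + 127825920) = -24 + 3*√127828505 = -24 + 3*(7*√2608745) = -24 + 21*√2608745 ≈ 33894.)
(K + u)*(w + P) = (48108 + (-24 + 21*√2608745))*(18128 + 46440) = (48084 + 21*√2608745)*64568 = 3104687712 + 1355928*√2608745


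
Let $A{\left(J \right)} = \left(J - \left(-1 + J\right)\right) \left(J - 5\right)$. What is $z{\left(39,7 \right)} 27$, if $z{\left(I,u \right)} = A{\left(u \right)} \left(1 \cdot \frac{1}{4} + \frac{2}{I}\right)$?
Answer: $\frac{423}{26} \approx 16.269$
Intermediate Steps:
$A{\left(J \right)} = -5 + J$ ($A{\left(J \right)} = 1 \left(-5 + J\right) = -5 + J$)
$z{\left(I,u \right)} = \left(-5 + u\right) \left(\frac{1}{4} + \frac{2}{I}\right)$ ($z{\left(I,u \right)} = \left(-5 + u\right) \left(1 \cdot \frac{1}{4} + \frac{2}{I}\right) = \left(-5 + u\right) \left(\frac{1}{4} + \frac{2}{I}\right)$)
$z{\left(39,7 \right)} 27 = \frac{\left(-5 + 7\right) \left(8 + 39\right)}{4 \cdot 39} \cdot 27 = \frac{1}{4} \cdot \frac{1}{39} \cdot 2 \cdot 47 \cdot 27 = \frac{47}{78} \cdot 27 = \frac{423}{26}$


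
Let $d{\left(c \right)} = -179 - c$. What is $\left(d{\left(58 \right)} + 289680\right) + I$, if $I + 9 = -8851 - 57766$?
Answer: $222817$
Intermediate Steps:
$I = -66626$ ($I = -9 - 66617 = -66626$)
$\left(d{\left(58 \right)} + 289680\right) + I = \left(\left(-179 - 58\right) + 289680\right) - 66626 = \left(-237 + 289680\right) - 66626 = 289443 - 66626 = 222817$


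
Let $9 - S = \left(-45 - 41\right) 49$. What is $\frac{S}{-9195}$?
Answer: $- \frac{4223}{9195} \approx -0.45927$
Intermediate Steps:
$S = 4223$ ($S = 9 - \left(-45 - 41\right) 49 = 9 - \left(-86\right) 49 = 9 - -4214 = 9 + 4214 = 4223$)
$\frac{S}{-9195} = \frac{4223}{-9195} = 4223 \left(- \frac{1}{9195}\right) = - \frac{4223}{9195}$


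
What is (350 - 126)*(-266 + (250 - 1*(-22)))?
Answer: 1344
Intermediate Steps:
(350 - 126)*(-266 + (250 - 1*(-22))) = 224*(-266 + (250 + 22)) = 224*(-266 + 272) = 224*6 = 1344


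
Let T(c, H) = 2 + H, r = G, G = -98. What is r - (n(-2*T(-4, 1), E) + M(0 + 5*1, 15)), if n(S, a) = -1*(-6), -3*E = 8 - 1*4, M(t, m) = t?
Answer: -109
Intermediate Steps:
r = -98
E = -4/3 (E = -(8 - 1*4)/3 = -(8 - 4)/3 = -⅓*4 = -4/3 ≈ -1.3333)
n(S, a) = 6
r - (n(-2*T(-4, 1), E) + M(0 + 5*1, 15)) = -98 - (6 + (0 + 5*1)) = -98 - (6 + (0 + 5)) = -98 - (6 + 5) = -98 - 1*11 = -98 - 11 = -109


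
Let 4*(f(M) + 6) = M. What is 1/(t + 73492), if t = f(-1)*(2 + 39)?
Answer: 4/292943 ≈ 1.3655e-5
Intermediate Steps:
f(M) = -6 + M/4
t = -1025/4 (t = (-6 + (¼)*(-1))*(2 + 39) = (-6 - ¼)*41 = -25/4*41 = -1025/4 ≈ -256.25)
1/(t + 73492) = 1/(-1025/4 + 73492) = 1/(292943/4) = 4/292943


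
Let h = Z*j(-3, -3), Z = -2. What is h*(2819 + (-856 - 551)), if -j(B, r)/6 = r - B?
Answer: 0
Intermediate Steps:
j(B, r) = -6*r + 6*B (j(B, r) = -6*(r - B) = -6*r + 6*B)
h = 0 (h = -2*(-6*(-3) + 6*(-3)) = -2*(18 - 18) = -2*0 = 0)
h*(2819 + (-856 - 551)) = 0*(2819 + (-856 - 551)) = 0*(2819 - 1407) = 0*1412 = 0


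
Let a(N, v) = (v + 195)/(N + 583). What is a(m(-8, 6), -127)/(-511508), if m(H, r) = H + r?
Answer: -17/74296537 ≈ -2.2881e-7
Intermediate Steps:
a(N, v) = (195 + v)/(583 + N)
a(m(-8, 6), -127)/(-511508) = ((195 - 127)/(583 + (-8 + 6)))/(-511508) = (68/(583 - 2))*(-1/511508) = (68/581)*(-1/511508) = -17/74296537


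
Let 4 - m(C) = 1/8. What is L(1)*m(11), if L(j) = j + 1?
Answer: 31/4 ≈ 7.7500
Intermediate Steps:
L(j) = 1 + j
m(C) = 31/8 (m(C) = 4 - 1/8 = 31/8)
L(1)*m(11) = (1 + 1)*(31/8) = 2*(31/8) = 31/4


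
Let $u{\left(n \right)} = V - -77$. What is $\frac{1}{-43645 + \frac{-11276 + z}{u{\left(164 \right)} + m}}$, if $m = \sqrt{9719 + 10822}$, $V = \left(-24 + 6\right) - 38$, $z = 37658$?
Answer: $- \frac{146303087}{6389312278826} - \frac{4397 \sqrt{20541}}{6389312278826} \approx -2.2997 \cdot 10^{-5}$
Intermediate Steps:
$V = -56$ ($V = -18 - 38 = -56$)
$m = \sqrt{20541} \approx 143.32$
$u{\left(n \right)} = 21$ ($u{\left(n \right)} = -56 - -77 = -56 + 77 = 21$)
$\frac{1}{-43645 + \frac{-11276 + z}{u{\left(164 \right)} + m}} = \frac{1}{-43645 + \frac{-11276 + 37658}{21 + \sqrt{20541}}} = \frac{1}{-43645 + \frac{26382}{21 + \sqrt{20541}}}$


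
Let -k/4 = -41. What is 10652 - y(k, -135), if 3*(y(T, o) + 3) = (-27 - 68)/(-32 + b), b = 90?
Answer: 1854065/174 ≈ 10656.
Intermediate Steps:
k = 164 (k = -4*(-41) = 164)
y(T, o) = -617/174 (y(T, o) = -3 + ((-27 - 68)/(-32 + 90))/3 = -3 + (-95/58)/3 = -3 + (-95*1/58)/3 = -3 + (⅓)*(-95/58) = -3 - 95/174 = -617/174)
10652 - y(k, -135) = 10652 - 1*(-617/174) = 10652 + 617/174 = 1854065/174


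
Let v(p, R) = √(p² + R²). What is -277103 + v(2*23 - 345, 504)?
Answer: -277103 + √343417 ≈ -2.7652e+5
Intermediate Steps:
v(p, R) = √(R² + p²)
-277103 + v(2*23 - 345, 504) = -277103 + √(504² + (2*23 - 345)²) = -277103 + √(254016 + (46 - 345)²) = -277103 + √(254016 + (-299)²) = -277103 + √(254016 + 89401) = -277103 + √343417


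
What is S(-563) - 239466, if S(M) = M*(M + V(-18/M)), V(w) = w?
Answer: 77485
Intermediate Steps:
S(M) = M*(M - 18/M)
S(-563) - 239466 = (-18 + (-563)²) - 239466 = (-18 + 316969) - 239466 = 316951 - 239466 = 77485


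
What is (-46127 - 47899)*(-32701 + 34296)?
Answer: -149971470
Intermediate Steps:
(-46127 - 47899)*(-32701 + 34296) = -94026*1595 = -149971470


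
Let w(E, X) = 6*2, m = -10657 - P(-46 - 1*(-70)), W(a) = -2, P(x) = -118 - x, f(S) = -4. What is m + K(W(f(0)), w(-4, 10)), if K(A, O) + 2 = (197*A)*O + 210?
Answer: -15035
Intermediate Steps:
m = -10515 (m = -10657 - (-118 - (-46 - 1*(-70))) = -10657 - (-118 - (-46 + 70)) = -10657 - (-118 - 1*24) = -10657 - (-118 - 24) = -10657 - 1*(-142) = -10657 + 142 = -10515)
w(E, X) = 12
K(A, O) = 208 + 197*A*O (K(A, O) = -2 + ((197*A)*O + 210) = -2 + (197*A*O + 210) = -2 + (210 + 197*A*O) = 208 + 197*A*O)
m + K(W(f(0)), w(-4, 10)) = -10515 + (208 + 197*(-2)*12) = -10515 + (208 - 4728) = -10515 - 4520 = -15035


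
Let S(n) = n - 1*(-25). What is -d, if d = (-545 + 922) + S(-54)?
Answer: -348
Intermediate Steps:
S(n) = 25 + n (S(n) = n + 25 = 25 + n)
d = 348 (d = (-545 + 922) + (25 - 54) = 377 - 29 = 348)
-d = -1*348 = -348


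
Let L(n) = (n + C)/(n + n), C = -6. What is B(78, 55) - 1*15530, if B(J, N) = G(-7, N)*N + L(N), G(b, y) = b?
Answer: -1750601/110 ≈ -15915.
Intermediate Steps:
L(n) = (-6 + n)/(2*n) (L(n) = (n - 6)/(n + n) = (-6 + n)/((2*n)) = (-6 + n)*(1/(2*n)) = (-6 + n)/(2*n))
B(J, N) = -7*N + (-6 + N)/(2*N)
B(78, 55) - 1*15530 = (½ - 7*55 - 3/55) - 1*15530 = (½ - 385 - 3*1/55) - 15530 = (½ - 385 - 3/55) - 15530 = -42301/110 - 15530 = -1750601/110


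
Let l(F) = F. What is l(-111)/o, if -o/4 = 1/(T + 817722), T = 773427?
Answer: 176617539/4 ≈ 4.4154e+7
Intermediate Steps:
o = -4/1591149 (o = -4/(773427 + 817722) = -4/1591149 ≈ -2.5139e-6)
l(-111)/o = -111/(-4/1591149) = -111*(-1591149/4) = 176617539/4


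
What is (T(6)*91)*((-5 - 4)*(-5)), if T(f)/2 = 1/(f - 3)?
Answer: 2730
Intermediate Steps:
T(f) = 2/(-3 + f) (T(f) = 2/(f - 3) = 2/(-3 + f))
(T(6)*91)*((-5 - 4)*(-5)) = ((2/(-3 + 6))*91)*((-5 - 4)*(-5)) = ((2/3)*91)*(-9*(-5)) = ((2*(1/3))*91)*45 = ((2/3)*91)*45 = (182/3)*45 = 2730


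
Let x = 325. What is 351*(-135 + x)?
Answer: 66690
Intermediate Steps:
351*(-135 + x) = 351*(-135 + 325) = 351*190 = 66690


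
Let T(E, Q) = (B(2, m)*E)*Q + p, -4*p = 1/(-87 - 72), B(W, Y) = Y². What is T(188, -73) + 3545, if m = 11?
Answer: -1053889523/636 ≈ -1.6571e+6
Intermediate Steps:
p = 1/636 (p = -1/(4*(-87 - 72)) = -¼/(-159) = -¼*(-1/159) = 1/636 ≈ 0.0015723)
T(E, Q) = 1/636 + 121*E*Q (T(E, Q) = (11²*E)*Q + 1/636 = (121*E)*Q + 1/636 = 121*E*Q + 1/636 = 1/636 + 121*E*Q)
T(188, -73) + 3545 = (1/636 + 121*188*(-73)) + 3545 = (1/636 - 1660604) + 3545 = -1056144143/636 + 3545 = -1053889523/636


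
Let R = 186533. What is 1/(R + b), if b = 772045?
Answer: 1/958578 ≈ 1.0432e-6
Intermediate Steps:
1/(R + b) = 1/(186533 + 772045) = 1/958578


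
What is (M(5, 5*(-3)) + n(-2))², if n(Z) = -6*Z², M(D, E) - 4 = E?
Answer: 1225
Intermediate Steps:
M(D, E) = 4 + E
(M(5, 5*(-3)) + n(-2))² = ((4 + 5*(-3)) - 6*(-2)²)² = ((4 - 15) - 6*4)² = (-11 - 24)² = (-35)² = 1225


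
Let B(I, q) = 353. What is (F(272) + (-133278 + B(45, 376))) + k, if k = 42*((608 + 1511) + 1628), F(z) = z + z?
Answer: 24993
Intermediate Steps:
F(z) = 2*z
k = 157374 (k = 42*(2119 + 1628) = 42*3747 = 157374)
(F(272) + (-133278 + B(45, 376))) + k = (2*272 + (-133278 + 353)) + 157374 = (544 - 132925) + 157374 = -132381 + 157374 = 24993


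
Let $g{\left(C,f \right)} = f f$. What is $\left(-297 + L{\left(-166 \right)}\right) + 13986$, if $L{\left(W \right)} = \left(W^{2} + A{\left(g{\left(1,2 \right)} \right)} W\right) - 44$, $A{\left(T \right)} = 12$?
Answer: $39209$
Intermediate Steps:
$g{\left(C,f \right)} = f^{2}$
$L{\left(W \right)} = -44 + W^{2} + 12 W$ ($L{\left(W \right)} = \left(W^{2} + 12 W\right) - 44 = -44 + W^{2} + 12 W$)
$\left(-297 + L{\left(-166 \right)}\right) + 13986 = \left(-297 + \left(-44 + \left(-166\right)^{2} + 12 \left(-166\right)\right)\right) + 13986 = \left(-297 - -25520\right) + 13986 = \left(-297 + 25520\right) + 13986 = 25223 + 13986 = 39209$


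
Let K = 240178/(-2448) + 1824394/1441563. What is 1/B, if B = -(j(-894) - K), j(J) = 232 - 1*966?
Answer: 588157704/374746821119 ≈ 0.0015695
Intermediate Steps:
K = -56960933617/588157704 (K = 240178*(-1/2448) + 1824394*(1/1441563) = -120089/1224 + 1824394/1441563 = -56960933617/588157704 ≈ -96.846)
j(J) = -734 (j(J) = 232 - 966 = -734)
B = 374746821119/588157704 (B = -(-734 - 1*(-56960933617/588157704)) = -(-734 + 56960933617/588157704) = -1*(-374746821119/588157704) = 374746821119/588157704 ≈ 637.15)
1/B = 1/(374746821119/588157704) = 588157704/374746821119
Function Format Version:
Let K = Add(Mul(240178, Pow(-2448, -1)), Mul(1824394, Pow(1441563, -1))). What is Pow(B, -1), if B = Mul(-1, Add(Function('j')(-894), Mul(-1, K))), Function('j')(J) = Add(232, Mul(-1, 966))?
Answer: Rational(588157704, 374746821119) ≈ 0.0015695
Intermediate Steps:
K = Rational(-56960933617, 588157704) (K = Add(Mul(240178, Rational(-1, 2448)), Mul(1824394, Rational(1, 1441563))) = Add(Rational(-120089, 1224), Rational(1824394, 1441563)) = Rational(-56960933617, 588157704) ≈ -96.846)
Function('j')(J) = -734 (Function('j')(J) = Add(232, -966) = -734)
B = Rational(374746821119, 588157704) (B = Mul(-1, Add(-734, Mul(-1, Rational(-56960933617, 588157704)))) = Mul(-1, Add(-734, Rational(56960933617, 588157704))) = Mul(-1, Rational(-374746821119, 588157704)) = Rational(374746821119, 588157704) ≈ 637.15)
Pow(B, -1) = Pow(Rational(374746821119, 588157704), -1) = Rational(588157704, 374746821119)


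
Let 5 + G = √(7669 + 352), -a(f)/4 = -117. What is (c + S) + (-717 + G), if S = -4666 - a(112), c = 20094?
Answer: 14238 + √8021 ≈ 14328.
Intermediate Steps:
a(f) = 468 (a(f) = -4*(-117) = 468)
G = -5 + √8021 (G = -5 + √(7669 + 352) = -5 + √8021 ≈ 84.560)
S = -5134 (S = -4666 - 1*468 = -4666 - 468 = -5134)
(c + S) + (-717 + G) = (20094 - 5134) + (-717 + (-5 + √8021)) = 14960 + (-722 + √8021) = 14238 + √8021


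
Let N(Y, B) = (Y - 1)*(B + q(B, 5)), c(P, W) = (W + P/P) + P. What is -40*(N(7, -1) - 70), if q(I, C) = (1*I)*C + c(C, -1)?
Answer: 3040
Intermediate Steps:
c(P, W) = 1 + P + W (c(P, W) = (W + 1) + P = (1 + W) + P = 1 + P + W)
q(I, C) = C + C*I (q(I, C) = (1*I)*C + (1 + C - 1) = I*C + C = C*I + C = C + C*I)
N(Y, B) = (-1 + Y)*(5 + 6*B) (N(Y, B) = (Y - 1)*(B + 5*(1 + B)) = (-1 + Y)*(B + (5 + 5*B)) = (-1 + Y)*(5 + 6*B))
-40*(N(7, -1) - 70) = -40*((-5 - 6*(-1) + 5*7 + 6*(-1)*7) - 70) = -40*((-5 + 6 + 35 - 42) - 70) = -40*(-6 - 70) = -40*(-76) = 3040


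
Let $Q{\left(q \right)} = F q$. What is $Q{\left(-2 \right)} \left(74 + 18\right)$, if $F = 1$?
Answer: $-184$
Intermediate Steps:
$Q{\left(q \right)} = q$ ($Q{\left(q \right)} = 1 q = q$)
$Q{\left(-2 \right)} \left(74 + 18\right) = - 2 \left(74 + 18\right) = \left(-2\right) 92 = -184$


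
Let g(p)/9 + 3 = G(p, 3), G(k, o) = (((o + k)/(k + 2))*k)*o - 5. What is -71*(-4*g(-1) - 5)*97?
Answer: -3436613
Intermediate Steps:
G(k, o) = -5 + k*o*(k + o)/(2 + k) (G(k, o) = (((k + o)/(2 + k))*k)*o - 5 = (k*(k + o)/(2 + k))*o - 5 = k*o*(k + o)/(2 + k) - 5 = -5 + k*o*(k + o)/(2 + k))
g(p) = -27 + 9*(-10 + 3*p² + 4*p)/(2 + p) (g(p) = -27 + 9*((-10 - 5*p + p*3² + 3*p²)/(2 + p)) = -27 + 9*((-10 - 5*p + p*9 + 3*p²)/(2 + p)) = -27 + 9*((-10 - 5*p + 9*p + 3*p²)/(2 + p)) = -27 + 9*((-10 + 3*p² + 4*p)/(2 + p)) = -27 + 9*(-10 + 3*p² + 4*p)/(2 + p))
-71*(-4*g(-1) - 5)*97 = -71*(-36*(-16 - 1 + 3*(-1)²)/(2 - 1) - 5)*97 = -71*(-36*(-16 - 1 + 3*1)/1 - 5)*97 = -71*(-36*(-16 - 1 + 3) - 5)*97 = -71*(-36*(-14) - 5)*97 = -71*(-4*(-126) - 5)*97 = -71*(504 - 5)*97 = -71*499*97 = -35429*97 = -3436613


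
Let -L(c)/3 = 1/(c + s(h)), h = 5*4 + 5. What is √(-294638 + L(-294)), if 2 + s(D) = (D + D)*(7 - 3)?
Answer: I*√18856830/8 ≈ 542.81*I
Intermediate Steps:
h = 25 (h = 20 + 5 = 25)
s(D) = -2 + 8*D (s(D) = -2 + (D + D)*(7 - 3) = -2 + (2*D)*4 = -2 + 8*D)
L(c) = -3/(198 + c) (L(c) = -3/(c + (-2 + 8*25)) = -3/(c + (-2 + 200)) = -3/(c + 198) = -3/(198 + c))
√(-294638 + L(-294)) = √(-294638 - 3/(198 - 294)) = √(-294638 - 3/(-96)) = √(-294638 - 3*(-1/96)) = √(-294638 + 1/32) = √(-9428415/32) = I*√18856830/8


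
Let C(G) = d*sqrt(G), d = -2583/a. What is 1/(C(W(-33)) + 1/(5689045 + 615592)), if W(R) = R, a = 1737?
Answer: 234841423613/108043316328651392362 + 2201706266648686679*I*sqrt(33)/108043316328651392362 ≈ 2.1736e-9 + 0.11706*I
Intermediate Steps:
d = -287/193 (d = -2583/1737 = -2583*1/1737 = -287/193 ≈ -1.4870)
C(G) = -287*sqrt(G)/193
1/(C(W(-33)) + 1/(5689045 + 615592)) = 1/(-287*I*sqrt(33)/193 + 1/(5689045 + 615592)) = 1/(-287*I*sqrt(33)/193 + 1/6304637) = 1/(1/6304637 - 287*I*sqrt(33)/193)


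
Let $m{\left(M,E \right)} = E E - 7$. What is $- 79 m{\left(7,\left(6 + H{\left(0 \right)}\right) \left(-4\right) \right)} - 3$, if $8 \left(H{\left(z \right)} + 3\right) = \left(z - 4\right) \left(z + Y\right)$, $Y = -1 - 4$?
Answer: $-37686$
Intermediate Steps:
$Y = -5$
$H{\left(z \right)} = -3 + \frac{\left(-5 + z\right) \left(-4 + z\right)}{8}$ ($H{\left(z \right)} = -3 + \frac{\left(z - 4\right) \left(z - 5\right)}{8} = -3 + \frac{\left(-4 + z\right) \left(-5 + z\right)}{8} = -3 + \frac{\left(-5 + z\right) \left(-4 + z\right)}{8}$)
$m{\left(M,E \right)} = -7 + E^{2}$ ($m{\left(M,E \right)} = E^{2} - 7 = -7 + E^{2}$)
$- 79 m{\left(7,\left(6 + H{\left(0 \right)}\right) \left(-4\right) \right)} - 3 = - 79 \left(-7 + \left(\left(6 - \left(\frac{1}{2} - \frac{0^{2}}{8}\right)\right) \left(-4\right)\right)^{2}\right) - 3 = - 79 \left(-7 + \left(\left(6 + \left(- \frac{1}{2} + 0 + \frac{1}{8} \cdot 0\right)\right) \left(-4\right)\right)^{2}\right) - 3 = - 79 \left(-7 + \left(\left(6 + \left(- \frac{1}{2} + 0 + 0\right)\right) \left(-4\right)\right)^{2}\right) - 3 = - 79 \left(-7 + \left(\left(6 - \frac{1}{2}\right) \left(-4\right)\right)^{2}\right) - 3 = - 79 \left(-7 + \left(\frac{11}{2} \left(-4\right)\right)^{2}\right) - 3 = - 79 \left(-7 + \left(-22\right)^{2}\right) - 3 = - 79 \left(-7 + 484\right) - 3 = \left(-79\right) 477 - 3 = -37683 - 3 = -37686$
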